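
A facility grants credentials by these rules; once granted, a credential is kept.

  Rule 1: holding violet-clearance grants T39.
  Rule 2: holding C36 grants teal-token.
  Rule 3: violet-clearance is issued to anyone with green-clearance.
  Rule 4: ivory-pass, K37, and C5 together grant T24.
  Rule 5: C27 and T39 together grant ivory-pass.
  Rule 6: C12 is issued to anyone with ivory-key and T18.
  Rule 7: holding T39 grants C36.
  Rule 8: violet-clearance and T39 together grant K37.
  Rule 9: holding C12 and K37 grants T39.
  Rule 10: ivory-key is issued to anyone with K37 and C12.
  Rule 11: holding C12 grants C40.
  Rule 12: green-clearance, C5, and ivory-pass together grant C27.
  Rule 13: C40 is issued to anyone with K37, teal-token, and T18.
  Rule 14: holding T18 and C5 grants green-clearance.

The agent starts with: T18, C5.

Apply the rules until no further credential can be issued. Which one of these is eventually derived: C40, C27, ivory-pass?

Holding T18 and C5 grants green-clearance (Rule 14).
Holding green-clearance grants violet-clearance (Rule 3).
Holding violet-clearance grants T39 (Rule 1).
Holding violet-clearance and T39 grants K37 (Rule 8).
Holding T39 grants C36 (Rule 7).
Holding C36 grants teal-token (Rule 2).
Holding K37, teal-token, and T18 grants C40 (Rule 13).
ivory-pass would need C27 and T39 (Rule 5), but C27 is never granted. C27 would need green-clearance, C5, and ivory-pass (Rule 12), but ivory-pass is never granted.

C40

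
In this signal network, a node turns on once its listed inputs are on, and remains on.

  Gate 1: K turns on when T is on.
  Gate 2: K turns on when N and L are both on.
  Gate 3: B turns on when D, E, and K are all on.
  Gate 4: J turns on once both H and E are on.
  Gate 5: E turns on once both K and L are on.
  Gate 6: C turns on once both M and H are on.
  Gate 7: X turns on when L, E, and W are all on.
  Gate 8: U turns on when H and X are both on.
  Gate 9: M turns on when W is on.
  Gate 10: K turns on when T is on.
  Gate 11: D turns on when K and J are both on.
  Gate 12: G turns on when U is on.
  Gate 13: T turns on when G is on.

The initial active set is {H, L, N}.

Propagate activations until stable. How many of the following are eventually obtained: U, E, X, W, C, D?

2

Gate 2: N and L on → K on.
Gate 5: K and L on → E on.
H and E are on, so J turns on (Gate 4).
Gate 11: K and J on → D on.
U would need H and X (Gate 8), but X never turns on.
E: reached.
X would need L, E, and W (Gate 7), but W never turns on.
No rule produces W, and it is not given.
C would need M and H (Gate 6), but M never turns on.
D: reached.
Reached: E and D — 2 of the 6.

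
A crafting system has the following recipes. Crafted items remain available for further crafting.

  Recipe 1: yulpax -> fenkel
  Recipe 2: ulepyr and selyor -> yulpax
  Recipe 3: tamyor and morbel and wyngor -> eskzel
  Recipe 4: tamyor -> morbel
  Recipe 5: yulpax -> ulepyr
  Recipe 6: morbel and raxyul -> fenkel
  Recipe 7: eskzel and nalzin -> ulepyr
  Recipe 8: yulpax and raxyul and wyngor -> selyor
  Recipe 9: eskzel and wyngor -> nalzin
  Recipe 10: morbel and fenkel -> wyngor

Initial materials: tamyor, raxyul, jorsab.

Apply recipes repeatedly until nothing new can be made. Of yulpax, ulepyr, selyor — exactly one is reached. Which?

tamyor -> morbel (Recipe 4).
morbel and raxyul -> fenkel (Recipe 6).
morbel and fenkel -> wyngor (Recipe 10).
tamyor and morbel and wyngor -> eskzel (Recipe 3).
eskzel and wyngor -> nalzin (Recipe 9).
Using Recipe 7, eskzel and nalzin make ulepyr.
yulpax would need ulepyr and selyor (Recipe 2), but selyor is never obtained. selyor would need yulpax, raxyul, and wyngor (Recipe 8), but yulpax is never obtained.

ulepyr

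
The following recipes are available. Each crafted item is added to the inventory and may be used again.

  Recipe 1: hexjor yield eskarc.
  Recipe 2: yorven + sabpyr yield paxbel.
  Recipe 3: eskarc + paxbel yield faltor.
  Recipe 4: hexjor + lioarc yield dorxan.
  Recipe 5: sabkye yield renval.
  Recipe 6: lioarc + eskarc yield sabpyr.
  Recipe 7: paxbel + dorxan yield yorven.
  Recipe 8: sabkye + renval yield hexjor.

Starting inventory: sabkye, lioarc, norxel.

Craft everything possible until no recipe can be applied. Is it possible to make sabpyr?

Using Recipe 5, sabkye makes renval.
sabkye + renval → hexjor (Recipe 8).
Using Recipe 1, hexjor makes eskarc.
Using Recipe 6, lioarc and eskarc make sabpyr.

Yes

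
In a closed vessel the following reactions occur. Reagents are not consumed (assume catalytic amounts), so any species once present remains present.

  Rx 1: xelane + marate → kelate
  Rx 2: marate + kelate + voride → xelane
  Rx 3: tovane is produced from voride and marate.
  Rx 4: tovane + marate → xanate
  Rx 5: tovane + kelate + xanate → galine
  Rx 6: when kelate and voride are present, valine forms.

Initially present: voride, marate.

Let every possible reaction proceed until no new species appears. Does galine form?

No

galine would need tovane, kelate, and xanate (Rx 5), but kelate never forms.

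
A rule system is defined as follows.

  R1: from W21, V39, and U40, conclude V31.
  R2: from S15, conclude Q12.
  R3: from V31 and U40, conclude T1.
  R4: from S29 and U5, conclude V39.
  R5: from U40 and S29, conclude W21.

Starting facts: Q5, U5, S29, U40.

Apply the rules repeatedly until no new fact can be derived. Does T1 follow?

Yes

From U40 and S29, R5 gives W21.
S29 and U5 hold, so V39 follows (R4).
W21, V39, and U40 hold, so V31 follows (R1).
From V31 and U40, R3 gives T1.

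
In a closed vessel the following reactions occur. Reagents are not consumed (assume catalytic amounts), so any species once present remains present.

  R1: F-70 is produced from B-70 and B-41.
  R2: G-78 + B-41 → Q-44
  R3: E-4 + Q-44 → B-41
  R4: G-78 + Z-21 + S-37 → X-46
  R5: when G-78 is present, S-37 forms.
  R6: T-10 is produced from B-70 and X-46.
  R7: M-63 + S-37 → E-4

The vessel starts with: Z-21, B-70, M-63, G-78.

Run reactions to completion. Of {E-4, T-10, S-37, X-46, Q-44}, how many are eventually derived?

4

G-78 present → S-37 forms (R5).
M-63 and S-37 present → E-4 forms (R7).
G-78, Z-21, and S-37 present → X-46 forms (R4).
B-70 and X-46 present → T-10 forms (R6).
E-4: reached.
T-10: reached.
S-37: reached.
X-46: reached.
Q-44 would need G-78 and B-41 (R2), but B-41 never forms.
Reached: E-4, T-10, S-37, and X-46 — 4 of the 5.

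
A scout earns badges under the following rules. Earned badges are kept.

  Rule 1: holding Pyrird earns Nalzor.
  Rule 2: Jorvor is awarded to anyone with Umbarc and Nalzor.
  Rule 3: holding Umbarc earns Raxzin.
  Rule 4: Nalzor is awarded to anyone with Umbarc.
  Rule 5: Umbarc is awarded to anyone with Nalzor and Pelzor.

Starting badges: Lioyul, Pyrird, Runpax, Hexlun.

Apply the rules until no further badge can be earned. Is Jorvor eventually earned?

Jorvor would need Umbarc and Nalzor (Rule 2), but Umbarc is never earned.

No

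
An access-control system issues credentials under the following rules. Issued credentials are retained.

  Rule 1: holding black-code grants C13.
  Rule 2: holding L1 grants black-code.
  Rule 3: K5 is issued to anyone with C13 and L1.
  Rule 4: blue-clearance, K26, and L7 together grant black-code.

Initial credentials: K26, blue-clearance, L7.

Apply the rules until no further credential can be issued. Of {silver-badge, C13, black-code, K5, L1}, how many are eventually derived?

2

Holding blue-clearance, K26, and L7 grants black-code (Rule 4).
Holding black-code grants C13 (Rule 1).
No rule produces silver-badge, and it is not given.
C13: reached.
black-code: reached.
K5 would need C13 and L1 (Rule 3), but L1 is never granted.
No rule produces L1, and it is not given.
Reached: C13 and black-code — 2 of the 5.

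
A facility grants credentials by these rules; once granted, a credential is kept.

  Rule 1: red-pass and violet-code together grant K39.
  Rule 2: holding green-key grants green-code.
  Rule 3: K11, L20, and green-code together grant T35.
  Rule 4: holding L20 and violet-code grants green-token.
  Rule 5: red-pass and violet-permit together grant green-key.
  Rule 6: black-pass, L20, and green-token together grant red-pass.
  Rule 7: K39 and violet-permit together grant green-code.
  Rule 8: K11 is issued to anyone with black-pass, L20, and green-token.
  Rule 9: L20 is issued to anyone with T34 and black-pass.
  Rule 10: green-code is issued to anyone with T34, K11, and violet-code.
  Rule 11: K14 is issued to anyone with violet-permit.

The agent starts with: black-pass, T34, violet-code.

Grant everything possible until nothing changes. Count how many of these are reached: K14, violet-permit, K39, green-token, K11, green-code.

Holding T34 and black-pass grants L20 (Rule 9).
Holding L20 and violet-code grants green-token (Rule 4).
Holding black-pass, L20, and green-token grants K11 (Rule 8).
Holding black-pass, L20, and green-token grants red-pass (Rule 6).
Holding T34, K11, and violet-code grants green-code (Rule 10).
Holding red-pass and violet-code grants K39 (Rule 1).
K14 would need violet-permit (Rule 11), but violet-permit is never granted.
No rule produces violet-permit, and it is not given.
K39: reached.
green-token: reached.
K11: reached.
green-code: reached.
Reached: K39, green-token, K11, and green-code — 4 of the 6.

4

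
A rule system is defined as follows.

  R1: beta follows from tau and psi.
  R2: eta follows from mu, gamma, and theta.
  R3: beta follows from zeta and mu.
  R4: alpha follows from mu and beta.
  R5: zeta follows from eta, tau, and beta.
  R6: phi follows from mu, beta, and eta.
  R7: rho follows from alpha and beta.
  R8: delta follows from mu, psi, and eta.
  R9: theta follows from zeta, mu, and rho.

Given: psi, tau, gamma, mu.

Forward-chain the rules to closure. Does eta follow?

eta would need mu, gamma, and theta (R2), but theta is never established.

No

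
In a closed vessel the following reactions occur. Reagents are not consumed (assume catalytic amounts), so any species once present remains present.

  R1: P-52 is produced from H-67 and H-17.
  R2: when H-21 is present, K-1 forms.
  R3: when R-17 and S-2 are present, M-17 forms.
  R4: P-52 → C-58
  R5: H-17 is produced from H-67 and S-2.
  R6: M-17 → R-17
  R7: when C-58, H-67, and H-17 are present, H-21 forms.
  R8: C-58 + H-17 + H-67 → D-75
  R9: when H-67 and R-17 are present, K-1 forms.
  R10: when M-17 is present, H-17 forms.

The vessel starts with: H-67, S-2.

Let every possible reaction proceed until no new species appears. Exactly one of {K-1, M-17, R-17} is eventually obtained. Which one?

H-67 and S-2 present → H-17 forms (R5).
H-67 and H-17 present → P-52 forms (R1).
P-52 present → C-58 forms (R4).
C-58, H-67, and H-17 present → H-21 forms (R7).
H-21 present → K-1 forms (R2).
R-17 would need M-17 (R6), but M-17 never forms. M-17 would need R-17 and S-2 (R3), but R-17 never forms.

K-1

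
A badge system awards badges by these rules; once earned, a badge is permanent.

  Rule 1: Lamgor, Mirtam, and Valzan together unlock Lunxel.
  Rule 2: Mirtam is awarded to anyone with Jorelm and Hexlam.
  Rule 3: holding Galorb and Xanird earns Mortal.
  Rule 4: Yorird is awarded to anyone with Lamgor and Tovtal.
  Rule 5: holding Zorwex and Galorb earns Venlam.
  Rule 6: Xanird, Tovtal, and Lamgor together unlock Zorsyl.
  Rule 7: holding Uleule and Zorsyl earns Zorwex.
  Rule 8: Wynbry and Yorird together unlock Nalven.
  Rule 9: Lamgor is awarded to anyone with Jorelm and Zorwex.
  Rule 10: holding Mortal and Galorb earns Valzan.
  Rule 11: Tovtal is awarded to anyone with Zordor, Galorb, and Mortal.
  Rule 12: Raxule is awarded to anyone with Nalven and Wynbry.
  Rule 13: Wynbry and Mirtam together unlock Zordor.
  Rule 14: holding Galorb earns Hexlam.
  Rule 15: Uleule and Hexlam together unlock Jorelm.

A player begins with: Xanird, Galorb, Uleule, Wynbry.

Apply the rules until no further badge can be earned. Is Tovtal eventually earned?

Yes

With Galorb and Xanird, Mortal is earned (Rule 3).
With Galorb, Hexlam is earned (Rule 14).
With Uleule and Hexlam, Jorelm is earned (Rule 15).
With Jorelm and Hexlam, Mirtam is earned (Rule 2).
With Wynbry and Mirtam, Zordor is earned (Rule 13).
With Zordor, Galorb, and Mortal, Tovtal is earned (Rule 11).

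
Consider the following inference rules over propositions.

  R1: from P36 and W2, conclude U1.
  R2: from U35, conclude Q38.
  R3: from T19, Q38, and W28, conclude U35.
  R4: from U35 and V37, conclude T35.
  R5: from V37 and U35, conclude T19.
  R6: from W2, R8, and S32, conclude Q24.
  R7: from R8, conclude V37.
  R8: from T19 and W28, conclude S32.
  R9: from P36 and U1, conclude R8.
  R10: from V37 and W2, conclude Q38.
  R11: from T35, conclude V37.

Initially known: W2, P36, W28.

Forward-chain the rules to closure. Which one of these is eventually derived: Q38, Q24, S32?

Q38

From P36 and W2, R1 gives U1.
From P36 and U1, R9 gives R8.
R8 holds, so V37 follows (R7).
V37 and W2 hold, so Q38 follows (R10).
Q24 would need W2, R8, and S32 (R6), but S32 is never established. S32 would need T19 and W28 (R8), but T19 is never established.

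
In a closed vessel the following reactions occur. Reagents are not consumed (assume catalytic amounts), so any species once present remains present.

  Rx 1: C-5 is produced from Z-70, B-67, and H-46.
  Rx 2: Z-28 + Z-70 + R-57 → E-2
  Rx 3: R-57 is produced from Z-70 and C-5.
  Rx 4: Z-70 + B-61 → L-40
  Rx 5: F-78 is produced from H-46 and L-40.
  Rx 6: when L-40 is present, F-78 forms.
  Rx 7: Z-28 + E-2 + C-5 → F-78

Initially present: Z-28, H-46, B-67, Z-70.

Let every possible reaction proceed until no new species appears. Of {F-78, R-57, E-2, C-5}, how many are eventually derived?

Z-70, B-67, and H-46 present → C-5 forms (Rx 1).
Z-70 and C-5 present → R-57 forms (Rx 3).
Z-28, Z-70, and R-57 present → E-2 forms (Rx 2).
Z-28, E-2, and C-5 present → F-78 forms (Rx 7).
F-78: reached.
R-57: reached.
E-2: reached.
C-5: reached.
All 4 are reached.

4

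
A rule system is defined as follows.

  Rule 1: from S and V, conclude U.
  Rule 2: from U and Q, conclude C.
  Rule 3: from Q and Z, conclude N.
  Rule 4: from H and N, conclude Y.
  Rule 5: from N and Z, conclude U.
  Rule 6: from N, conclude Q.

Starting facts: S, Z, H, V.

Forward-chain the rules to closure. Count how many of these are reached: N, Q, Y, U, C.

1

From S and V, Rule 1 gives U.
N would need Q and Z (Rule 3), but Q is never established.
Q would need N (Rule 6), but N is never established.
Y would need H and N (Rule 4), but N is never established.
U: reached.
C would need U and Q (Rule 2), but Q is never established.
Reached: U — 1 of the 5.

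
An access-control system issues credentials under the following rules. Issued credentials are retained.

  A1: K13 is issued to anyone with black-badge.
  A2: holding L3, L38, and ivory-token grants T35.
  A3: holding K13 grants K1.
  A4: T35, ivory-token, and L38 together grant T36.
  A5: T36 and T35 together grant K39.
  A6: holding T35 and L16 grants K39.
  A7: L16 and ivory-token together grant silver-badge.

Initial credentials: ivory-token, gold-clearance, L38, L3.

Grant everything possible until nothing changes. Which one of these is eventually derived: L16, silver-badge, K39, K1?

Holding L3, L38, and ivory-token grants T35 (A2).
Holding T35, ivory-token, and L38 grants T36 (A4).
Holding T36 and T35 grants K39 (A5).
K1 would need K13 (A3), but K13 is never granted. No rule produces L16, and it is not given. silver-badge would need L16 and ivory-token (A7), but L16 is never granted.

K39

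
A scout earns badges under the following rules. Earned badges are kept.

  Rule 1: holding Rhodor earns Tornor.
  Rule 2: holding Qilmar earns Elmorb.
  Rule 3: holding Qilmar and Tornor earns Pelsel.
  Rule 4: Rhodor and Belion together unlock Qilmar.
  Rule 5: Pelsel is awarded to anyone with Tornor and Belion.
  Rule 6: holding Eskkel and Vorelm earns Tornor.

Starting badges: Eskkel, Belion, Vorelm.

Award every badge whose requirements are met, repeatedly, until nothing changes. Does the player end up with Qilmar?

Qilmar would need Rhodor and Belion (Rule 4), but Rhodor is never earned.

No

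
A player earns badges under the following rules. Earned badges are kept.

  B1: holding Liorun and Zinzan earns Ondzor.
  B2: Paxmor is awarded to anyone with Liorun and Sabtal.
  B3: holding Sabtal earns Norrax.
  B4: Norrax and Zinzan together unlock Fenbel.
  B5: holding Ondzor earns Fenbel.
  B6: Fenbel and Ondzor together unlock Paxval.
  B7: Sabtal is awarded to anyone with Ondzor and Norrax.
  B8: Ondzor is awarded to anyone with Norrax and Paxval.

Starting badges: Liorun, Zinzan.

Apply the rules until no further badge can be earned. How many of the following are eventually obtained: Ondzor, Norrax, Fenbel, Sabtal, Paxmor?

With Liorun and Zinzan, Ondzor is earned (B1).
With Ondzor, Fenbel is earned (B5).
Ondzor: reached.
Norrax would need Sabtal (B3), but Sabtal is never earned.
Fenbel: reached.
Sabtal would need Ondzor and Norrax (B7), but Norrax is never earned.
Paxmor would need Liorun and Sabtal (B2), but Sabtal is never earned.
Reached: Ondzor and Fenbel — 2 of the 5.

2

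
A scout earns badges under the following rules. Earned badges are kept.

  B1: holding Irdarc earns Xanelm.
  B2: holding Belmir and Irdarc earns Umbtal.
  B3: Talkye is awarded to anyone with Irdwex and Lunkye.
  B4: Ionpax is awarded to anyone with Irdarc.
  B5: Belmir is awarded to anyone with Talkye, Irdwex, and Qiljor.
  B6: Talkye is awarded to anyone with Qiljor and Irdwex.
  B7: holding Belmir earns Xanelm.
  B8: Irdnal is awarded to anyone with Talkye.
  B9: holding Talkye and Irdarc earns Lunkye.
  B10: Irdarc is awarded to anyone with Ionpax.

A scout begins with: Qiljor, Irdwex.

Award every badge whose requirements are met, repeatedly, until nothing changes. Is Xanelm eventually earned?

With Qiljor and Irdwex, Talkye is earned (B6).
With Talkye, Irdwex, and Qiljor, Belmir is earned (B5).
With Belmir, Xanelm is earned (B7).

Yes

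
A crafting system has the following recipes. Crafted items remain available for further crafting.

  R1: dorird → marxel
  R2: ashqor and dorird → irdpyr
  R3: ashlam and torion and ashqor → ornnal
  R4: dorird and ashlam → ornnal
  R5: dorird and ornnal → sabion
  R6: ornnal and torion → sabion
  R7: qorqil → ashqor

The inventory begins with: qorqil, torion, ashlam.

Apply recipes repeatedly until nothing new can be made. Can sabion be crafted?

Using R7, qorqil makes ashqor.
Using R3, ashlam, torion, and ashqor make ornnal.
Using R6, ornnal and torion make sabion.

Yes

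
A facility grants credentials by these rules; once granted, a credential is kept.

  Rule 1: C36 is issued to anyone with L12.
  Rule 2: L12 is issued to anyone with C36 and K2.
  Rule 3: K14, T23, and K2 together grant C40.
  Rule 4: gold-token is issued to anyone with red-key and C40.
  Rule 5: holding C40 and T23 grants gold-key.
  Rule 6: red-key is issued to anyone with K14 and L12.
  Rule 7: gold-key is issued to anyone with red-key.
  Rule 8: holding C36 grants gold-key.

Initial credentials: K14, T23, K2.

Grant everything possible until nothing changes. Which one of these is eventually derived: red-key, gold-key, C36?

Holding K14, T23, and K2 grants C40 (Rule 3).
Holding C40 and T23 grants gold-key (Rule 5).
red-key would need K14 and L12 (Rule 6), but L12 is never granted. C36 would need L12 (Rule 1), but L12 is never granted.

gold-key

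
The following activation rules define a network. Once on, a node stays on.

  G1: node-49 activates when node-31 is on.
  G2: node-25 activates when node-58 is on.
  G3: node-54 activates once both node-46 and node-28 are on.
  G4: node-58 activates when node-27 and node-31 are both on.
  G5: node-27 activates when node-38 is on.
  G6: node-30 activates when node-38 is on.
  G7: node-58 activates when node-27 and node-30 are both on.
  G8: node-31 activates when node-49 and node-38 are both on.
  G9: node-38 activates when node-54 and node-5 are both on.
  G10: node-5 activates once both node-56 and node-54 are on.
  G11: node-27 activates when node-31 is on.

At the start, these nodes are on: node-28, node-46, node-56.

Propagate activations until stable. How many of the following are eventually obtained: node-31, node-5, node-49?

1

G3: node-46 and node-28 on → node-54 on.
G10: node-56 and node-54 on → node-5 on.
node-31 would need node-49 and node-38 (G8), but node-49 never turns on.
node-5: reached.
node-49 would need node-31 (G1), but node-31 never turns on.
Reached: node-5 — 1 of the 3.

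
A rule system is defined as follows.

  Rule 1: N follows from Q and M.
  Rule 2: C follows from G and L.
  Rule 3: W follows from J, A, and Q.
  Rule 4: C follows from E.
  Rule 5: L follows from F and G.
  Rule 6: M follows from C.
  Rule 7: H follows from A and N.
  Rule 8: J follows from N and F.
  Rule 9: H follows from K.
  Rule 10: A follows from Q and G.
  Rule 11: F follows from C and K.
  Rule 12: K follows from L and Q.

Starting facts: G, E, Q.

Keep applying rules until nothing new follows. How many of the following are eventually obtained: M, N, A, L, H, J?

4

Q and G hold, so A follows (Rule 10).
E holds, so C follows (Rule 4).
From C, Rule 6 gives M.
Q and M hold, so N follows (Rule 1).
From A and N, Rule 7 gives H.
M: reached.
N: reached.
A: reached.
L would need F and G (Rule 5), but F is never established.
H: reached.
J would need N and F (Rule 8), but F is never established.
Reached: M, N, A, and H — 4 of the 6.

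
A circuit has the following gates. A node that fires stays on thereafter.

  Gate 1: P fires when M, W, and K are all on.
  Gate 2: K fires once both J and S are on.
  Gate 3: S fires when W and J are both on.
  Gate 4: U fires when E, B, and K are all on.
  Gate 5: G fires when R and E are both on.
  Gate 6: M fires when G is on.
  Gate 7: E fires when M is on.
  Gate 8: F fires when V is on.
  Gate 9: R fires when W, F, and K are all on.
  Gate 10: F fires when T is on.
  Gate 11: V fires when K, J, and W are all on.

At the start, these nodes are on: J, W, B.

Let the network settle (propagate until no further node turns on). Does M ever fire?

No

M would need G (Gate 6), but G never turns on.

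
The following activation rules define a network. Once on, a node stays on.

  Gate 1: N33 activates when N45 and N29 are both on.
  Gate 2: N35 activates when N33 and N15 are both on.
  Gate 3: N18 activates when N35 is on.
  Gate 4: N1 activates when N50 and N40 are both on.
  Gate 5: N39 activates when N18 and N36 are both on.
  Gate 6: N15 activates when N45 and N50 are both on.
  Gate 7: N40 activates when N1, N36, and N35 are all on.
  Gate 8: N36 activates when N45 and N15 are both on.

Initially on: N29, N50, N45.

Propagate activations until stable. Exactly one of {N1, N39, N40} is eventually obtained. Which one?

Gate 1: N45 and N29 on → N33 on.
N45 and N50 are on, so N15 activates (Gate 6).
N33 and N15 are on, so N35 activates (Gate 2).
Gate 8: N45 and N15 on → N36 on.
N35 is on, so N18 activates (Gate 3).
Gate 5: N18 and N36 on → N39 on.
N40 would need N1, N36, and N35 (Gate 7), but N1 never turns on. N1 would need N50 and N40 (Gate 4), but N40 never turns on.

N39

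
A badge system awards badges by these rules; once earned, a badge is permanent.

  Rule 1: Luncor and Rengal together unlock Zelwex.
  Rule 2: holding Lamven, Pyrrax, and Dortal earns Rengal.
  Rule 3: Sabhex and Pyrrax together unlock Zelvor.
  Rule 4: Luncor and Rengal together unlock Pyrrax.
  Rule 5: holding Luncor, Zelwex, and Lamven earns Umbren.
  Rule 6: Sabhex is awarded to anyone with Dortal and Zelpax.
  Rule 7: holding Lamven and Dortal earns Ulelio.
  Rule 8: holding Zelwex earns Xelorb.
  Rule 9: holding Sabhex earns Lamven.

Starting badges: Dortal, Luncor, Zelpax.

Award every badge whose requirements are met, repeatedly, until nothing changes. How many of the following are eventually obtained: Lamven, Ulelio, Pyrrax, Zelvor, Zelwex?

With Dortal and Zelpax, Sabhex is earned (Rule 6).
With Sabhex, Lamven is earned (Rule 9).
With Lamven and Dortal, Ulelio is earned (Rule 7).
Lamven: reached.
Ulelio: reached.
Pyrrax would need Luncor and Rengal (Rule 4), but Rengal is never earned.
Zelvor would need Sabhex and Pyrrax (Rule 3), but Pyrrax is never earned.
Zelwex would need Luncor and Rengal (Rule 1), but Rengal is never earned.
Reached: Lamven and Ulelio — 2 of the 5.

2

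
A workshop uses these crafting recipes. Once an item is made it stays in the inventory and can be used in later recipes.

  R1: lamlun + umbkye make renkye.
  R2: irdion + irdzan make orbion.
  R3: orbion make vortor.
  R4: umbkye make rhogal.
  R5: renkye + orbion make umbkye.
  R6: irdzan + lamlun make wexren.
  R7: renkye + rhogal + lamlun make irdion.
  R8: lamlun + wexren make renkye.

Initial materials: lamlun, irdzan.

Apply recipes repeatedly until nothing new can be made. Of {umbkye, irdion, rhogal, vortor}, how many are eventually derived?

umbkye would need renkye and orbion (R5), but orbion is never obtained.
irdion would need renkye, rhogal, and lamlun (R7), but rhogal is never obtained.
rhogal would need umbkye (R4), but umbkye is never obtained.
vortor would need orbion (R3), but orbion is never obtained.
None of the 4 are reached.

0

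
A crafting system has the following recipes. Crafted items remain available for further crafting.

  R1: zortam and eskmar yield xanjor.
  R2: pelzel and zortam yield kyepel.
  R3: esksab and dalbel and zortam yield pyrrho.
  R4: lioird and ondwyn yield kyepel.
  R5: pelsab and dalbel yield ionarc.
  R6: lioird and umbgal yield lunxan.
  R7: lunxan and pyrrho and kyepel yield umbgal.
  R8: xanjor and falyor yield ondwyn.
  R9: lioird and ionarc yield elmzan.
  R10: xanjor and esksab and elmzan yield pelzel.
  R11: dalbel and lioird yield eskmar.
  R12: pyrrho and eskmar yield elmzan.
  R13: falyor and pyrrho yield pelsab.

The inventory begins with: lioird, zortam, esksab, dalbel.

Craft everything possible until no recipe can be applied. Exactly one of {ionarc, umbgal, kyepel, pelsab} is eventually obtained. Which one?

dalbel and lioird → eskmar (R11).
Using R3, esksab, dalbel, and zortam make pyrrho.
Using R12, pyrrho and eskmar make elmzan.
Using R1, zortam and eskmar make xanjor.
Using R10, xanjor, esksab, and elmzan make pelzel.
pelzel and zortam → kyepel (R2).
ionarc would need pelsab and dalbel (R5), but pelsab is never obtained. umbgal would need lunxan, pyrrho, and kyepel (R7), but lunxan is never obtained. pelsab would need falyor and pyrrho (R13), but falyor is never obtained.

kyepel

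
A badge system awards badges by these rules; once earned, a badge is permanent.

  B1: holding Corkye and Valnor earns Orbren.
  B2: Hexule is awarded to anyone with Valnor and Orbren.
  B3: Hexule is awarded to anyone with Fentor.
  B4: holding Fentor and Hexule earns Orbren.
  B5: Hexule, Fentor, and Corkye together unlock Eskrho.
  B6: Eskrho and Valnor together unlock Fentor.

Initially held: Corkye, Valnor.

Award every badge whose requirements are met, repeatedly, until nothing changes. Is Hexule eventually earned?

Yes

With Corkye and Valnor, Orbren is earned (B1).
With Valnor and Orbren, Hexule is earned (B2).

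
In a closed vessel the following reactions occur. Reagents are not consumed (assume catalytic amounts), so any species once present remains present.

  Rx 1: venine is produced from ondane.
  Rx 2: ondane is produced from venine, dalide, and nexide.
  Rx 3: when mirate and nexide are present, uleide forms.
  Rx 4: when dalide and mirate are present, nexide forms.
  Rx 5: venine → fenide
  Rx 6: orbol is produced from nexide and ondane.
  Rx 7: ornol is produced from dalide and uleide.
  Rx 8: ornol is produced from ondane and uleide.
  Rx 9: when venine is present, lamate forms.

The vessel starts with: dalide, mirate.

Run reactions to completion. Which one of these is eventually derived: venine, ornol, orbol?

ornol

dalide and mirate present → nexide forms (Rx 4).
mirate and nexide present → uleide forms (Rx 3).
dalide and uleide present → ornol forms (Rx 7).
venine would need ondane (Rx 1), but ondane never forms. orbol would need nexide and ondane (Rx 6), but ondane never forms.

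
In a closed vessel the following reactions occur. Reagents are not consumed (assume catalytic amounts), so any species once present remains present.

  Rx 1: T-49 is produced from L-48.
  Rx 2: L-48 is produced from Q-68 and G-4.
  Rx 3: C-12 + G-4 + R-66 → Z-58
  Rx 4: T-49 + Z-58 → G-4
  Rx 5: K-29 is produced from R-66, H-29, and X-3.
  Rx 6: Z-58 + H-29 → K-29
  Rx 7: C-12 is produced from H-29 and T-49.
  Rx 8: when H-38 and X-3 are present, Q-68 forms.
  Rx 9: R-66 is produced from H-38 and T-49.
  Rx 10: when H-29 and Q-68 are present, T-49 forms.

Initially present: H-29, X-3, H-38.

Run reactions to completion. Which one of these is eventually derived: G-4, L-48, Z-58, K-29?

H-38 and X-3 present → Q-68 forms (Rx 8).
H-29 and Q-68 present → T-49 forms (Rx 10).
H-38 and T-49 present → R-66 forms (Rx 9).
R-66, H-29, and X-3 present → K-29 forms (Rx 5).
L-48 would need Q-68 and G-4 (Rx 2), but G-4 never forms. Z-58 would need C-12, G-4, and R-66 (Rx 3), but G-4 never forms. G-4 would need T-49 and Z-58 (Rx 4), but Z-58 never forms.

K-29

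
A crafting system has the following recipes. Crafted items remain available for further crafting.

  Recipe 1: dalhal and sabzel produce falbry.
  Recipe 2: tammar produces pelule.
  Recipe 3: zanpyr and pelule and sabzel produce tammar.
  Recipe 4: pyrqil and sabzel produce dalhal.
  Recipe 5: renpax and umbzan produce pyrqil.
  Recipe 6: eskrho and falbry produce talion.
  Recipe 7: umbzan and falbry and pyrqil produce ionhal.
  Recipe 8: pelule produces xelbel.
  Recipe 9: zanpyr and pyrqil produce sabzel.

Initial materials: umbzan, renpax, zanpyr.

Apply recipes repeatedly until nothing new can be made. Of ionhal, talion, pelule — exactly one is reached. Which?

ionhal

renpax and umbzan → pyrqil (Recipe 5).
zanpyr and pyrqil → sabzel (Recipe 9).
Using Recipe 4, pyrqil and sabzel make dalhal.
dalhal and sabzel → falbry (Recipe 1).
umbzan and falbry and pyrqil → ionhal (Recipe 7).
pelule would need tammar (Recipe 2), but tammar is never obtained. talion would need eskrho and falbry (Recipe 6), but eskrho is never obtained.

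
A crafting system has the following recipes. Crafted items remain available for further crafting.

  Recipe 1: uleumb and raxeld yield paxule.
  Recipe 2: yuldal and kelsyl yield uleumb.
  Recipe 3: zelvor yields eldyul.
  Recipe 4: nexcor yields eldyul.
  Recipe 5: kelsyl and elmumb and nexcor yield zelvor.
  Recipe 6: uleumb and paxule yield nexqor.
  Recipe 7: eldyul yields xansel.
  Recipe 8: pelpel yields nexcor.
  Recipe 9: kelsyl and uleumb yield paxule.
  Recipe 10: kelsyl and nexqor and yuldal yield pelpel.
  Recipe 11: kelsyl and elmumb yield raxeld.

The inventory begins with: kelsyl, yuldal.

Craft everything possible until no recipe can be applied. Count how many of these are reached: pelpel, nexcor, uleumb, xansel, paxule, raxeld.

yuldal and kelsyl → uleumb (Recipe 2).
Using Recipe 9, kelsyl and uleumb make paxule.
Using Recipe 6, uleumb and paxule make nexqor.
kelsyl and nexqor and yuldal → pelpel (Recipe 10).
pelpel → nexcor (Recipe 8).
nexcor → eldyul (Recipe 4).
eldyul → xansel (Recipe 7).
pelpel: reached.
nexcor: reached.
uleumb: reached.
xansel: reached.
paxule: reached.
raxeld would need kelsyl and elmumb (Recipe 11), but elmumb is never obtained.
Reached: pelpel, nexcor, uleumb, xansel, and paxule — 5 of the 6.

5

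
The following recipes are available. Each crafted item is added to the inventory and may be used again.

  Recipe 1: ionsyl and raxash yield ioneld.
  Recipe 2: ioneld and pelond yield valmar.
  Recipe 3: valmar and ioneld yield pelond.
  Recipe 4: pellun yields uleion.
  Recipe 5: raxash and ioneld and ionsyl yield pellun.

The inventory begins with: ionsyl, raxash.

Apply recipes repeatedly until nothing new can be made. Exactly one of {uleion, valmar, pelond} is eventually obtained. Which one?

Using Recipe 1, ionsyl and raxash make ioneld.
raxash and ioneld and ionsyl → pellun (Recipe 5).
Using Recipe 4, pellun makes uleion.
pelond would need valmar and ioneld (Recipe 3), but valmar is never obtained. valmar would need ioneld and pelond (Recipe 2), but pelond is never obtained.

uleion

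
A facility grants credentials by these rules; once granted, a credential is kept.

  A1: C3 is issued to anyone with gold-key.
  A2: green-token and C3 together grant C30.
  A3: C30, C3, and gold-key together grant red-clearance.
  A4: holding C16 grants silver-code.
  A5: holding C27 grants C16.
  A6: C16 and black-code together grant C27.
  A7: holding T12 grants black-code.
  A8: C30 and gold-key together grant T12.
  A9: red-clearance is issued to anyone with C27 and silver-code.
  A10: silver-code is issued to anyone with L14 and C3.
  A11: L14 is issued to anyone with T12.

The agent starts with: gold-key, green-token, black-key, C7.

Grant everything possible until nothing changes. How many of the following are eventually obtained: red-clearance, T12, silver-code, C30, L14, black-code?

6

Holding gold-key grants C3 (A1).
Holding green-token and C3 grants C30 (A2).
Holding C30, C3, and gold-key grants red-clearance (A3).
Holding C30 and gold-key grants T12 (A8).
Holding T12 grants L14 (A11).
Holding T12 grants black-code (A7).
Holding L14 and C3 grants silver-code (A10).
red-clearance: reached.
T12: reached.
silver-code: reached.
C30: reached.
L14: reached.
black-code: reached.
All 6 are reached.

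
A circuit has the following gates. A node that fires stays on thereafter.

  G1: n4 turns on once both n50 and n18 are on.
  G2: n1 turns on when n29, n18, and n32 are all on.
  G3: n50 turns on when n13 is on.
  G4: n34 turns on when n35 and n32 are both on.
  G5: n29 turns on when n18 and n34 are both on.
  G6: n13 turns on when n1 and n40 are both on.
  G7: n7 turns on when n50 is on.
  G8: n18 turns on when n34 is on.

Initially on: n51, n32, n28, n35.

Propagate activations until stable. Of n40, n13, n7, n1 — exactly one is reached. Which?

n1

n35 and n32 are on, so n34 turns on (G4).
G8: n34 on → n18 on.
G5: n18 and n34 on → n29 on.
n29, n18, and n32 are on, so n1 turns on (G2).
n13 would need n1 and n40 (G6), but n40 never turns on. n7 would need n50 (G7), but n50 never turns on. No rule produces n40, and it is not given.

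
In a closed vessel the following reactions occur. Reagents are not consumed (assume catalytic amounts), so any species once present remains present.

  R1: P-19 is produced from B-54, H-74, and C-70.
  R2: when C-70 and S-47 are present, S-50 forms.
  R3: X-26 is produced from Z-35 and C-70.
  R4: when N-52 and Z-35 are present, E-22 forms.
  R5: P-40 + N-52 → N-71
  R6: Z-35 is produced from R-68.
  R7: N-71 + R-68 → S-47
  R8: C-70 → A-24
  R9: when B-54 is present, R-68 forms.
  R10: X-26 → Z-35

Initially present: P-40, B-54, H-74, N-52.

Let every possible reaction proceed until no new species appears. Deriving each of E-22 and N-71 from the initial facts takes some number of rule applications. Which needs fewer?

N-71: P-40 and N-52 present → N-71 forms (R5). [1 rule application]
E-22: B-54 present → R-68 forms (R9). R-68 present → Z-35 forms (R6). N-52 and Z-35 present → E-22 forms (R4). [3 rule applications]
N-71 needs fewer.

N-71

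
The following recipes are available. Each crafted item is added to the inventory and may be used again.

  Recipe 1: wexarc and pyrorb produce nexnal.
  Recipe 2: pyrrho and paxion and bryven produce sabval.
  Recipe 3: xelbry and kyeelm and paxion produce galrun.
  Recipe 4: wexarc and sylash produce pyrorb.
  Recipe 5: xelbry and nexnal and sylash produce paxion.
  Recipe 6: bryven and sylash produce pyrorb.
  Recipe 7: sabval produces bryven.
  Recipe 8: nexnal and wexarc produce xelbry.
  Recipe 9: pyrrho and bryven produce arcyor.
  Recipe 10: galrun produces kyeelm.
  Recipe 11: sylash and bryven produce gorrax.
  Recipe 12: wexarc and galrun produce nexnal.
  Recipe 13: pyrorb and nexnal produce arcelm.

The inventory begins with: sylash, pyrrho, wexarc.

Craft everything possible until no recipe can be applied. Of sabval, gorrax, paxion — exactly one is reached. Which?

paxion

wexarc and sylash → pyrorb (Recipe 4).
wexarc and pyrorb → nexnal (Recipe 1).
Using Recipe 8, nexnal and wexarc make xelbry.
xelbry and nexnal and sylash → paxion (Recipe 5).
sabval would need pyrrho, paxion, and bryven (Recipe 2), but bryven is never obtained. gorrax would need sylash and bryven (Recipe 11), but bryven is never obtained.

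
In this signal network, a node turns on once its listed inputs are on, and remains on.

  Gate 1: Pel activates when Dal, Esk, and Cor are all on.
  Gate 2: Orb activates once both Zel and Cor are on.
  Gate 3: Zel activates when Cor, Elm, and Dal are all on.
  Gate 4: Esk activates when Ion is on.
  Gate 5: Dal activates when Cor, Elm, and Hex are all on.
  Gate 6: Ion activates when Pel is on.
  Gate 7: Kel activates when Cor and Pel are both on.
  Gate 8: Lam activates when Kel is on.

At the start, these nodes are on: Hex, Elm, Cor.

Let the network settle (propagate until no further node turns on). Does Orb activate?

Yes

Gate 5: Cor, Elm, and Hex on → Dal on.
Cor, Elm, and Dal are on, so Zel activates (Gate 3).
Zel and Cor are on, so Orb activates (Gate 2).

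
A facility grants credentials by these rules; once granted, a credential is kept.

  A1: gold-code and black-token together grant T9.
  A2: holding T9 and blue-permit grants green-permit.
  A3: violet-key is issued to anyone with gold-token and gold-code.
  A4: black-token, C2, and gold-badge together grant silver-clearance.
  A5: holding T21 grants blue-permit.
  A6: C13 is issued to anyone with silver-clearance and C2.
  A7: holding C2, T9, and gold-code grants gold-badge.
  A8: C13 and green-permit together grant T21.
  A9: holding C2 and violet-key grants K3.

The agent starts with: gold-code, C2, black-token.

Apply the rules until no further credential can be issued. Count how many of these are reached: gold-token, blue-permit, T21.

No rule produces gold-token, and it is not given.
blue-permit would need T21 (A5), but T21 is never granted.
T21 would need C13 and green-permit (A8), but green-permit is never granted.
None of the 3 are reached.

0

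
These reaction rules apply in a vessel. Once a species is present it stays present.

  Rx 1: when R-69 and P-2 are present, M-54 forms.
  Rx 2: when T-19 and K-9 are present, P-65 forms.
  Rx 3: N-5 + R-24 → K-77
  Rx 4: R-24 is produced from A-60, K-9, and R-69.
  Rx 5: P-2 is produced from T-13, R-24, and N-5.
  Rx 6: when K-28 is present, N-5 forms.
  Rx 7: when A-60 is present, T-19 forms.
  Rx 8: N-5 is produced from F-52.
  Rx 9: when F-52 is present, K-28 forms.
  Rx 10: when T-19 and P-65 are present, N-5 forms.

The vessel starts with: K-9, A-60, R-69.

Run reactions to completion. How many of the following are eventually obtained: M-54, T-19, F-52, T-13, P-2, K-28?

A-60 present → T-19 forms (Rx 7).
M-54 would need R-69 and P-2 (Rx 1), but P-2 never forms.
T-19: reached.
No rule produces F-52, and it is not given.
No rule produces T-13, and it is not given.
P-2 would need T-13, R-24, and N-5 (Rx 5), but T-13 never forms.
K-28 would need F-52 (Rx 9), but F-52 never forms.
Reached: T-19 — 1 of the 6.

1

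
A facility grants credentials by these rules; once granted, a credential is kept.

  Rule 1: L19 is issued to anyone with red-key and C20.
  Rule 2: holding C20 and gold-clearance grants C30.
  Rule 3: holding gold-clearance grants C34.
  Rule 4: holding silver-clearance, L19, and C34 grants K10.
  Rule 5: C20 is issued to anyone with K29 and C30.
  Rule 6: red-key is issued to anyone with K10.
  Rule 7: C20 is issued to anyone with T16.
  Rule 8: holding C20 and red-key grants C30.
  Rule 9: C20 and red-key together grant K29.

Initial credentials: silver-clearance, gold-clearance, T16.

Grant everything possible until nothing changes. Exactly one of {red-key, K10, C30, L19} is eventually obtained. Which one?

Holding T16 grants C20 (Rule 7).
Holding C20 and gold-clearance grants C30 (Rule 2).
red-key would need K10 (Rule 6), but K10 is never granted. L19 would need red-key and C20 (Rule 1), but red-key is never granted. K10 would need silver-clearance, L19, and C34 (Rule 4), but L19 is never granted.

C30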